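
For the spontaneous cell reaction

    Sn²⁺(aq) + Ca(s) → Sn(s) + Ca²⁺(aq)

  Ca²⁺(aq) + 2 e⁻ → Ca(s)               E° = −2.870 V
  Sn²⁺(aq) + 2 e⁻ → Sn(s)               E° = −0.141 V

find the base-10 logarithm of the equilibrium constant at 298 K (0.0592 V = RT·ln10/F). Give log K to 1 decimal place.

log K = 92.2

The Sn²⁺/Sn couple is reduced (cathode); E°cell = −0.141 − (−2.870) = +2.729 V with n = 2.
At equilibrium E = 0, so log K = nE°cell / 0.0592 = (2)(+2.729) / 0.0592 = 92.2.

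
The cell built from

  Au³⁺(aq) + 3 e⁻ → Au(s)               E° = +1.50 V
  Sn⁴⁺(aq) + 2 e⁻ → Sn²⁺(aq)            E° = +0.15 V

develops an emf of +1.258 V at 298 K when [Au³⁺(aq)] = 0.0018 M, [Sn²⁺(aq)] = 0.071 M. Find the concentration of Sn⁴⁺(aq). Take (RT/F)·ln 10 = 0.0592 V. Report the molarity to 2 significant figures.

With Au³⁺/Au at the cathode and Sn⁴⁺/Sn²⁺ at the anode, E°cell = +1.50 − (+0.15) = +1.35 V (n = 6).
Since E = E° − (0.0592/n)·log Q, log Q = n(E° − E)/0.0592 = 9.324.
For 2 Au³⁺(aq) + 3 Sn²⁺(aq) → 2 Au(s) + 3 Sn⁴⁺(aq), the reaction quotient is Q = [Sn⁴⁺(aq)]^3 / ([Au³⁺(aq)]^2·[Sn²⁺(aq)]^3).
Substituting the known concentrations and solving, log [Sn⁴⁺(aq)] = 0.129 and [Sn⁴⁺(aq)] = 1.3 M.

1.3 M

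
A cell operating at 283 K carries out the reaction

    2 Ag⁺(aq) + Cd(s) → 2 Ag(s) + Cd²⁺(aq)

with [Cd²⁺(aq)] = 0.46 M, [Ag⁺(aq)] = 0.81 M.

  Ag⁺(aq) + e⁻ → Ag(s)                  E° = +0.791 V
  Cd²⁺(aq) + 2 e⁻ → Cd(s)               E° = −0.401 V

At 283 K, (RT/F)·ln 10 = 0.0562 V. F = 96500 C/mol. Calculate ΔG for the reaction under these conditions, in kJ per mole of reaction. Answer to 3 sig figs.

With Ag⁺/Ag reduced at the cathode, E°cell = +0.791 − (−0.401) = +1.192 V and n = 2.
Q = [Cd²⁺(aq)] / [Ag⁺(aq)]^2 = 0.701, so log Q = −0.154 and E = +1.192 − (0.0562/2)(−0.154) = +1.1963 V.
Then ΔG = −nFE = −2 × 96500 × +1.1963 J/mol = −231 kJ/mol.

−231 kJ/mol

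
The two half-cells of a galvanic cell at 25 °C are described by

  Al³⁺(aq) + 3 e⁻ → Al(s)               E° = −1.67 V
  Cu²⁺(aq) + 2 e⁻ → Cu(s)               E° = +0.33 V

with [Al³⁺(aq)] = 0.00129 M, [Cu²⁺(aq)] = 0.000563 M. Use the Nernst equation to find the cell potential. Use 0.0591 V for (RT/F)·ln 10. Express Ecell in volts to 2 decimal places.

Since E°(Cu²⁺/Cu) > E°(Al³⁺/Al), Cu²⁺/Cu serves as the cathode.
E°cell = E°cat − E°an = +0.33 − (−1.67) = +2.00 V; n = 6.
For the overall reaction 3 Cu²⁺(aq) + 2 Al(s) → 3 Cu(s) + 2 Al³⁺(aq), Q = [Al³⁺(aq)]^2 / [Cu²⁺(aq)]^3 = 9.33×10^3, giving log Q = 3.970.
Applying E = E° − (RT ln10/nF)·log Q gives +2.00 − (0.0591/6)(3.970) = +1.96 V.

+1.96 V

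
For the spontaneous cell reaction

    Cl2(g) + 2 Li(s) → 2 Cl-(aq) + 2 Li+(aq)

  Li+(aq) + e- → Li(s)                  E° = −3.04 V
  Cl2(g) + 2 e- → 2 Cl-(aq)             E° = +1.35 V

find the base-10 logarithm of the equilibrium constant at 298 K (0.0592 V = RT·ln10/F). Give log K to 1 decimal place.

log K = 148.3

The Cl₂/Cl⁻ couple is reduced (cathode); E°cell = +1.35 − (−3.04) = +4.39 V with n = 2.
At equilibrium E = 0, so log K = nE°cell / 0.0592 = (2)(+4.39) / 0.0592 = 148.3.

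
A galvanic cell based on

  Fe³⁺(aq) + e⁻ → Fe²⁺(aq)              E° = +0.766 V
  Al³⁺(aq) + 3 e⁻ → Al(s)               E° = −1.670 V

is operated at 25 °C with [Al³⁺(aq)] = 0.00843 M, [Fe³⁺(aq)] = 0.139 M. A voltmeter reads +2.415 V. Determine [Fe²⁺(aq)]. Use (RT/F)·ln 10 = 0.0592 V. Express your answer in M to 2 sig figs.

The Fe³⁺/Fe²⁺ couple has the larger reduction potential, so it is the cathode: E°cell = +0.766 − (−1.670) = +2.436 V and n = 3.
From the Nernst equation, log Q = n(E° − E)/0.0592 = 3·(+2.436 − (+2.415))/0.0592 = 1.064.
The balanced reaction is 3 Fe³⁺(aq) + Al(s) → 3 Fe²⁺(aq) + Al³⁺(aq), so Q = ([Fe²⁺(aq)]^3·[Al³⁺(aq)]) / [Fe³⁺(aq)]^3.
Solving for the unknown gives log [Fe²⁺(aq)] = 0.189, so [Fe²⁺(aq)] ≈ 1.5 M.

1.5 M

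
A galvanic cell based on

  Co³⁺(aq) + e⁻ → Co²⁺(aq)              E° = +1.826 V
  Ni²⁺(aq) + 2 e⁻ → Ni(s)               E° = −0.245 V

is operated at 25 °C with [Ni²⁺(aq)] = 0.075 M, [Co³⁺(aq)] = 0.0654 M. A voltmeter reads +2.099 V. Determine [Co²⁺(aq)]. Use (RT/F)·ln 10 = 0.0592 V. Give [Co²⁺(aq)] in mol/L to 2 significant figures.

0.080 M

Co³⁺/Co²⁺ is the cathode (higher E°); E°cell = +1.826 − (−0.245) = +2.071 V with n = 2.
From the Nernst equation, log Q = n(E° − E)/0.0592 = 2·(+2.071 − (+2.099))/0.0592 = −0.946.
Balancing electrons gives 2 Co³⁺(aq) + Ni(s) → 2 Co²⁺(aq) + Ni²⁺(aq); thus Q = ([Co²⁺(aq)]^2·[Ni²⁺(aq)]) / [Co³⁺(aq)]^2.
Isolating [Co²⁺(aq)] in Q = 10^{−0.946} yields log [Co²⁺(aq)] = −1.095, i.e. 0.080 M.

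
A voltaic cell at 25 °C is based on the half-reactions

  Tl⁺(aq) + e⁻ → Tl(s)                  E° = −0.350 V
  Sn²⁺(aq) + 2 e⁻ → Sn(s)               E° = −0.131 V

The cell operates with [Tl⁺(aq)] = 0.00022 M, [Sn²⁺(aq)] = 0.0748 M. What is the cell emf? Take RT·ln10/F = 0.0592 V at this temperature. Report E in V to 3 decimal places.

+0.402 V

The Sn²⁺/Sn couple has the more positive E°, so it is the cathode; Tl⁺/Tl is the anode.
E°cell = E°cat − E°an = −0.131 − (−0.350) = +0.219 V; n = 2.
The balanced reaction is Sn²⁺(aq) + 2 Tl(s) → Sn(s) + 2 Tl⁺(aq), so Q = [Tl⁺(aq)]^2 / [Sn²⁺(aq)] = 6.47×10^−7 and log Q = −6.189.
By the Nernst equation, E = +0.219 − (0.0592/2)·(−6.189) = +0.402 V.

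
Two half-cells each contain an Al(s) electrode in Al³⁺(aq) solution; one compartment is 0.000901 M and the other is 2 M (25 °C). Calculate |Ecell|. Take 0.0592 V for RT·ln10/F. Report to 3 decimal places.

0.066 V

For a concentration cell E°cell = 0, since both electrodes use the same couple.
The compartment with the higher Al³⁺(aq) concentration (2 M) acts as the cathode; ions are reduced there and produced at the dilute (0.000901 M) anode.
With n = 3, Ecell = −(0.0592/3)·log([dilute]/[conc]) = −(0.0592/3)·log(0.000901/2) = +0.066 V.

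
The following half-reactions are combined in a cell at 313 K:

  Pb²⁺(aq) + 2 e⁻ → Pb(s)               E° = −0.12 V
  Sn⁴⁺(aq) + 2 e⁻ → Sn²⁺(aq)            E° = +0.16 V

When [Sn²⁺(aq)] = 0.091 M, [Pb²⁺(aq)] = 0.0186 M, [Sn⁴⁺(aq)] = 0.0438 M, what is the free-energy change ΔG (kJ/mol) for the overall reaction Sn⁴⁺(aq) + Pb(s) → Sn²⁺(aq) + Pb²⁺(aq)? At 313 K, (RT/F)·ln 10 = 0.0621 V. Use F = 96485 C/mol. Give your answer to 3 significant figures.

−62.5 kJ/mol

E°cell = +0.16 − (−0.12) = +0.28 V; the balanced reaction transfers n = 2 electrons.
Here Q = ([Sn²⁺(aq)]·[Pb²⁺(aq)]) / [Sn⁴⁺(aq)] = 0.0386 (log Q = −1.413), giving E = +0.28 − (0.0621/2)·(−1.413) = +0.3239 V.
Then ΔG = −nFE = −2 × 96485 × +0.3239 J/mol = −62.5 kJ/mol.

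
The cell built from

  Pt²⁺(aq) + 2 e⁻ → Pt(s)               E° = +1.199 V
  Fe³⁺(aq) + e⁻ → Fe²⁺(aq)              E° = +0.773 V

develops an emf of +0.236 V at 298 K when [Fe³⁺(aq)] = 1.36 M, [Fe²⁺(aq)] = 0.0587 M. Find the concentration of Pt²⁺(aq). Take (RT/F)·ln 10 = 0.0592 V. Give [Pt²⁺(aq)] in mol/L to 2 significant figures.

0.00020 M

Pt²⁺/Pt is the cathode (higher E°); E°cell = +1.199 − (+0.773) = +0.426 V with n = 2.
Since E = E° − (0.0592/n)·log Q, log Q = n(E° − E)/0.0592 = 6.419.
Balancing electrons gives Pt²⁺(aq) + 2 Fe²⁺(aq) → Pt(s) + 2 Fe³⁺(aq); thus Q = [Fe³⁺(aq)]^2 / ([Pt²⁺(aq)]·[Fe²⁺(aq)]^2).
Isolating [Pt²⁺(aq)] in Q = 10^{6.419} yields log [Pt²⁺(aq)] = −3.689, i.e. 0.00020 M.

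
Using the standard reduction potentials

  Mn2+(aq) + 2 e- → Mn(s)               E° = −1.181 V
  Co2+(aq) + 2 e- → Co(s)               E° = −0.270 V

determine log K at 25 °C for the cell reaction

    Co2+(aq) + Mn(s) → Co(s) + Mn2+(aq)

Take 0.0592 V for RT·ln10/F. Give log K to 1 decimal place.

log K = 30.8

The Co²⁺/Co couple is reduced (cathode); E°cell = −0.270 − (−1.181) = +0.911 V with n = 2.
At equilibrium E = 0, so log K = nE°cell / 0.0592 = (2)(+0.911) / 0.0592 = 30.8.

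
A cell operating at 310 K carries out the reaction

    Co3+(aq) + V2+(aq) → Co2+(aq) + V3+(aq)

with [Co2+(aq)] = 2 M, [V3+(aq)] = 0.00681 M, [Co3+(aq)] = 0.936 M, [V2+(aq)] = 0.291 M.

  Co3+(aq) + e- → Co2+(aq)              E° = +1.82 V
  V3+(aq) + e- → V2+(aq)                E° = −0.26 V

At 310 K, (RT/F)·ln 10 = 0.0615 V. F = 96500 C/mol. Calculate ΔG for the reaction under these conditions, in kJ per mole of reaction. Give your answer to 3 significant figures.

With Co³⁺/Co²⁺ reduced at the cathode, E°cell = +1.82 − (−0.26) = +2.08 V and n = 1.
The reaction quotient is ([Co2+(aq)]·[V3+(aq)]) / ([Co3+(aq)]·[V2+(aq)]) = 0.05; by Nernst, E = +2.08 − (0.0615/1)(−1.301) = +2.1600 V.
ΔG = −nFE = −(1)(96500)(+2.1600) J/mol = −208 kJ/mol.

−208 kJ/mol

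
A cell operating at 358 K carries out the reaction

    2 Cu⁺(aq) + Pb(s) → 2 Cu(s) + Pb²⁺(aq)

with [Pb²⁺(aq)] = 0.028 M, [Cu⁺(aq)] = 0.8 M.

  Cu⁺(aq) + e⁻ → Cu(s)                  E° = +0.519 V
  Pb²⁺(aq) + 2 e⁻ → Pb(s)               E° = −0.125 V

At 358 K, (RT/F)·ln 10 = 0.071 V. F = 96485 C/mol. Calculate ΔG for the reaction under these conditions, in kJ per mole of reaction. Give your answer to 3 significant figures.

−134 kJ/mol

The standard cell potential is +0.519 − (−0.125) = +0.644 V, with n = 2 electrons in the balanced equation.
Q = [Pb²⁺(aq)] / [Cu⁺(aq)]^2 = 0.0437, so log Q = −1.359 and E = +0.644 − (0.071/2)(−1.359) = +0.6922 V.
Finally ΔG = −nFE = −(2)(96485 C/mol)(+0.6922 V) = −134 kJ/mol.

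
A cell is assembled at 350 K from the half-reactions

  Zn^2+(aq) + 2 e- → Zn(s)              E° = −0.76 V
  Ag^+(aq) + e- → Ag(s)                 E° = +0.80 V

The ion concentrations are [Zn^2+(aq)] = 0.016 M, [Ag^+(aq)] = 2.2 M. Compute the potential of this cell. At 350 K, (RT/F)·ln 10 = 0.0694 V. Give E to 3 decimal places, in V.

+1.646 V

Since E°(Ag⁺/Ag) > E°(Zn²⁺/Zn), Ag⁺/Ag serves as the cathode.
E°cell = +0.80 − (−0.76) = +1.56 V, with n = 2 electrons transferred.
For the overall reaction 2 Ag^+(aq) + Zn(s) → 2 Ag(s) + Zn^2+(aq), Q = [Zn^2+(aq)] / [Ag^+(aq)]^2 = 0.00331, giving log Q = −2.481.
E = E° − (0.0694/n)·log Q = +1.56 − (0.0694/2)(−2.481) = +1.646 V.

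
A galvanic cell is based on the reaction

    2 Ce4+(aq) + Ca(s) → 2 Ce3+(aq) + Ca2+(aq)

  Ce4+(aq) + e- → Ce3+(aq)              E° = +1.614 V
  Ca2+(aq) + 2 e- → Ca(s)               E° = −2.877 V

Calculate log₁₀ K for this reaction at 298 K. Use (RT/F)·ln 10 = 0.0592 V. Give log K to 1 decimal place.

log K = 151.7

The Ce⁴⁺/Ce³⁺ couple is reduced (cathode); E°cell = +1.614 − (−2.877) = +4.491 V with n = 2.
At equilibrium E = 0, so log K = nE°cell / 0.0592 = (2)(+4.491) / 0.0592 = 151.7.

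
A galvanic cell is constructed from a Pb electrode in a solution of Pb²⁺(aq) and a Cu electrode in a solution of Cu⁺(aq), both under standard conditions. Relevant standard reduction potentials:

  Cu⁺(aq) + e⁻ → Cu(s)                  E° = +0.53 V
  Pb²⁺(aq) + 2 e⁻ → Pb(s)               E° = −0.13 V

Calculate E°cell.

The Cu⁺/Cu couple has the higher E°, so Cu ion is reduced (cathode) and Pb is oxidized (anode).
E°cell = E°(cathode) − E°(anode) = +0.53 − (−0.13) = +0.66 V.

+0.66 V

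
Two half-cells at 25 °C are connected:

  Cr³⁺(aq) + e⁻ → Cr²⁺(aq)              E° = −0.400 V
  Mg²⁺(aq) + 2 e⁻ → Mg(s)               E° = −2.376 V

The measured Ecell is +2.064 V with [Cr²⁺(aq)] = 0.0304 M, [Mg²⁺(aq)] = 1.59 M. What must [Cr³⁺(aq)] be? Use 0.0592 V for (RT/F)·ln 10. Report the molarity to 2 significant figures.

With Cr³⁺/Cr²⁺ at the cathode and Mg²⁺/Mg at the anode, E°cell = −0.400 − (−2.376) = +1.976 V (n = 2).
Rearranging E = E° − (0.0592/n)·log Q gives log Q = 2(+1.976 − (+2.064))/0.0592 = −2.973.
Balancing electrons gives 2 Cr³⁺(aq) + Mg(s) → 2 Cr²⁺(aq) + Mg²⁺(aq); thus Q = ([Cr²⁺(aq)]^2·[Mg²⁺(aq)]) / [Cr³⁺(aq)]^2.
Substituting the known concentrations and solving, log [Cr³⁺(aq)] = 0.070 and [Cr³⁺(aq)] = 1.2 M.

1.2 M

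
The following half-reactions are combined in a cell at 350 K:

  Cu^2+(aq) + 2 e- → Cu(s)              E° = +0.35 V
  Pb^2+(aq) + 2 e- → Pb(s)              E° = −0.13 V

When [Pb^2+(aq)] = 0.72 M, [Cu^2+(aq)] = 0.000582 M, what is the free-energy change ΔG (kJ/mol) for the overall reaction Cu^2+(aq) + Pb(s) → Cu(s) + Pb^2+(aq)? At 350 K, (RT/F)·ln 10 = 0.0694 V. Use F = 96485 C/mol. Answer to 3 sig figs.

−71.9 kJ/mol

E°cell = +0.35 − (−0.13) = +0.48 V; the balanced reaction transfers n = 2 electrons.
Here Q = [Pb^2+(aq)] / [Cu^2+(aq)] = 1.24×10^3 (log Q = 3.092), giving E = +0.48 − (0.0694/2)·(3.092) = +0.3727 V.
ΔG = −nFE = −(2)(96485)(+0.3727) J/mol = −71.9 kJ/mol.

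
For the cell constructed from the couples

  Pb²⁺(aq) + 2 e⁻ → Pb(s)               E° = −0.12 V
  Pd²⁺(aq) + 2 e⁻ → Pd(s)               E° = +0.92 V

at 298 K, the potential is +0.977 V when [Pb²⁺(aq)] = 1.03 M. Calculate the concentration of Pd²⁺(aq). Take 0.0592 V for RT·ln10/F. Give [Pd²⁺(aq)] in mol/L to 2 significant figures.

Pd²⁺/Pd is the cathode (higher E°); E°cell = +0.92 − (−0.12) = +1.04 V with n = 2.
Rearranging E = E° − (0.0592/n)·log Q gives log Q = 2(+1.04 − (+0.977))/0.0592 = 2.128.
Balancing electrons gives Pd²⁺(aq) + Pb(s) → Pd(s) + Pb²⁺(aq); thus Q = [Pb²⁺(aq)] / [Pd²⁺(aq)].
Substituting the known concentrations and solving, log [Pd²⁺(aq)] = −2.115 and [Pd²⁺(aq)] = 0.0077 M.

0.0077 M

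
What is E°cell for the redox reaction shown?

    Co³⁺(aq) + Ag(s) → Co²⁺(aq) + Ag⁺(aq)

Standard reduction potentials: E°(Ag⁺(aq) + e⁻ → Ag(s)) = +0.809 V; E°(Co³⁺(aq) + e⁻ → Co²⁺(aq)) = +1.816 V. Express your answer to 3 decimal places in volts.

In the reaction as written, Co³⁺(aq) is reduced (cathode) and Ag⁺(aq) is produced by oxidation at the anode.
E°cell = E°(cathode) − E°(anode) = +1.816 − (+0.809) = +1.007 V.

+1.007 V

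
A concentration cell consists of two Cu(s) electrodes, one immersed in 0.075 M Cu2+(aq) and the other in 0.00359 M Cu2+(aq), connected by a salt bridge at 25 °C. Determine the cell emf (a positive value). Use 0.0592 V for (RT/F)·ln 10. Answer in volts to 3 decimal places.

For a concentration cell E°cell = 0, since both electrodes use the same couple.
The compartment with the higher Cu2+(aq) concentration (0.075 M) acts as the cathode; ions are reduced there and produced at the dilute (0.00359 M) anode.
With n = 2, Ecell = −(0.0592/2)·log([dilute]/[conc]) = −(0.0592/2)·log(0.00359/0.075) = +0.039 V.

0.039 V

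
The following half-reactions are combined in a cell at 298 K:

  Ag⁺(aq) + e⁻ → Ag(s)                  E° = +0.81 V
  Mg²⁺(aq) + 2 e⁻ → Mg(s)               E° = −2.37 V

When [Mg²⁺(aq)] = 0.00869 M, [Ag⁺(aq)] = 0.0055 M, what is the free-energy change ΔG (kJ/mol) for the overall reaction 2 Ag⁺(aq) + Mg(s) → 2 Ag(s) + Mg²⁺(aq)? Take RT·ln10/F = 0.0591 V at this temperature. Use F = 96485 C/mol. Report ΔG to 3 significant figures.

E°cell = +0.81 − (−2.37) = +3.18 V; the balanced reaction transfers n = 2 electrons.
Here Q = [Mg²⁺(aq)] / [Ag⁺(aq)]^2 = 287 (log Q = 2.458), giving E = +3.18 − (0.0591/2)·(2.458) = +3.1074 V.
Finally ΔG = −nFE = −(2)(96485 C/mol)(+3.1074 V) = −600 kJ/mol.

−600 kJ/mol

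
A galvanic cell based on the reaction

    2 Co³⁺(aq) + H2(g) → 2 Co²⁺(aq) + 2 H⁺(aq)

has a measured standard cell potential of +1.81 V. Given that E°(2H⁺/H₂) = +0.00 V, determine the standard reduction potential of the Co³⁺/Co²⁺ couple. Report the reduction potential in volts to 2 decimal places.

In the reaction as written the Co³⁺/Co²⁺ couple is reduced (cathode) and 2H⁺/H₂ is oxidized (anode), so E°cell = E°(Co³⁺/Co²⁺) − E°(2H⁺/H₂).
E°(Co³⁺/Co²⁺) = E°cell + E°(anode) = +1.81 + (+0.00) = +1.81 V.

+1.81 V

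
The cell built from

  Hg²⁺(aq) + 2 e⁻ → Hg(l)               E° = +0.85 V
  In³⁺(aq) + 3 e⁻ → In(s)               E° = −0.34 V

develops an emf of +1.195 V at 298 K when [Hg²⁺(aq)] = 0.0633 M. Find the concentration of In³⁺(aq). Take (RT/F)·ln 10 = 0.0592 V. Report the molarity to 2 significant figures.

Hg²⁺/Hg is the cathode (higher E°); E°cell = +0.85 − (−0.34) = +1.19 V with n = 6.
Since E = E° − (0.0592/n)·log Q, log Q = n(E° − E)/0.0592 = −0.507.
For 3 Hg²⁺(aq) + 2 In(s) → 3 Hg(l) + 2 In³⁺(aq), the reaction quotient is Q = [In³⁺(aq)]^2 / [Hg²⁺(aq)]^3.
Isolating [In³⁺(aq)] in Q = 10^{−0.507} yields log [In³⁺(aq)] = −2.051, i.e. 0.0089 M.

0.0089 M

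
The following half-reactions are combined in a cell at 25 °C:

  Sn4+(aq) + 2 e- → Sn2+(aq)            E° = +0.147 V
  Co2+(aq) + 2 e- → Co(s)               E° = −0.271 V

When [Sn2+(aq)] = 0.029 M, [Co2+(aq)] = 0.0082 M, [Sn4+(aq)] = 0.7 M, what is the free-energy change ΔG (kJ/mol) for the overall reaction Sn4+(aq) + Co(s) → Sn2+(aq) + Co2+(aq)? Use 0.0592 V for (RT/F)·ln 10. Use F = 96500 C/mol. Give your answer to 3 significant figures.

E°cell = +0.147 − (−0.271) = +0.418 V; the balanced reaction transfers n = 2 electrons.
Here Q = ([Sn2+(aq)]·[Co2+(aq)]) / [Sn4+(aq)] = 0.00034 (log Q = −3.469), giving E = +0.418 − (0.0592/2)·(−3.469) = +0.5207 V.
Then ΔG = −nFE = −2 × 96500 × +0.5207 J/mol = −100 kJ/mol.

−100 kJ/mol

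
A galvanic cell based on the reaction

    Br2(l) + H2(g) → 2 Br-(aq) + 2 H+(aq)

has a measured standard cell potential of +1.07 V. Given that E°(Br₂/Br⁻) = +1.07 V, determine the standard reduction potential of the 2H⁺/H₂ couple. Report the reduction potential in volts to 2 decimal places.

+0.00 V

In the reaction as written the Br₂/Br⁻ couple is reduced (cathode) and 2H⁺/H₂ is oxidized (anode), so E°cell = E°(Br₂/Br⁻) − E°(2H⁺/H₂).
E°(2H⁺/H₂) = E°(cathode) − E°cell = +1.07 − (+1.07) = +0.00 V.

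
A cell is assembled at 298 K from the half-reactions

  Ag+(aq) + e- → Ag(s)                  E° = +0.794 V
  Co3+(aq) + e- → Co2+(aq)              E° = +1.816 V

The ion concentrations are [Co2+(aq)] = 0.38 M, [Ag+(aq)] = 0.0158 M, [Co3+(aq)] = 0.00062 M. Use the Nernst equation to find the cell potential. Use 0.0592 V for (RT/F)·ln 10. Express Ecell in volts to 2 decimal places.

The Co³⁺/Co²⁺ couple has the more positive E°, so it is the cathode; Ag⁺/Ag is the anode.
The standard potential is +1.816 − (+0.794) = +1.022 V and the balanced reaction transfers n = 1 electron.
Balancing gives Co3+(aq) + Ag(s) → Co2+(aq) + Ag+(aq); hence Q = ([Co2+(aq)]·[Ag+(aq)]) / [Co3+(aq)] = 9.68 (log Q = 0.986).
E = E° − (0.0592/n)·log Q = +1.022 − (0.0592/1)(0.986) = +0.96 V.

+0.96 V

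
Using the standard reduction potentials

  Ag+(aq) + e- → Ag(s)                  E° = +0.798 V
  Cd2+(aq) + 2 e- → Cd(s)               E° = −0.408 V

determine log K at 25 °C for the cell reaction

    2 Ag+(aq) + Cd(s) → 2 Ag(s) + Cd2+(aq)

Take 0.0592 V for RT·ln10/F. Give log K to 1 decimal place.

log K = 40.7

The Ag⁺/Ag couple is reduced (cathode); E°cell = +0.798 − (−0.408) = +1.206 V with n = 2.
At equilibrium E = 0, so log K = nE°cell / 0.0592 = (2)(+1.206) / 0.0592 = 40.7.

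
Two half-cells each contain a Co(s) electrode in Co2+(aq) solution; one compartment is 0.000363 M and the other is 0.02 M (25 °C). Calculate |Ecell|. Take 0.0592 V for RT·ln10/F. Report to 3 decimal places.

For a concentration cell E°cell = 0, since both electrodes use the same couple.
The compartment with the higher Co2+(aq) concentration (0.02 M) acts as the cathode; ions are reduced there and produced at the dilute (0.000363 M) anode.
With n = 2, Ecell = −(0.0592/2)·log([dilute]/[conc]) = −(0.0592/2)·log(0.000363/0.02) = +0.052 V.

0.052 V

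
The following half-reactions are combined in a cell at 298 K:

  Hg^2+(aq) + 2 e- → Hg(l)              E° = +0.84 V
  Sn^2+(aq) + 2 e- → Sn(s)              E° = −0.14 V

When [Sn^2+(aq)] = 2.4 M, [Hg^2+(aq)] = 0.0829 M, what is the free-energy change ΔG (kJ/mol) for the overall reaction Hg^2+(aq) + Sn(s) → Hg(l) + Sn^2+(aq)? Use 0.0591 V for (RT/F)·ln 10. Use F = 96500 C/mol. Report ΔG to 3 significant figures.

−181 kJ/mol

E°cell = +0.84 − (−0.14) = +0.98 V; the balanced reaction transfers n = 2 electrons.
The reaction quotient is [Sn^2+(aq)] / [Hg^2+(aq)] = 29; by Nernst, E = +0.98 − (0.0591/2)(1.462) = +0.9368 V.
Finally ΔG = −nFE = −(2)(96500 C/mol)(+0.9368 V) = −181 kJ/mol.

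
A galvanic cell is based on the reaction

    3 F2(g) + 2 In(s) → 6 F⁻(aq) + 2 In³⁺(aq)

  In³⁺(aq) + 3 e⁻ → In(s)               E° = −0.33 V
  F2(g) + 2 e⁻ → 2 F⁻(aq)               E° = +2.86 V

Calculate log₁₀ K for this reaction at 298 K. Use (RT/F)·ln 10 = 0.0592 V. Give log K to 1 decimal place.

The F₂/F⁻ couple is reduced (cathode); E°cell = +2.86 − (−0.33) = +3.19 V with n = 6.
At equilibrium E = 0, so log K = nE°cell / 0.0592 = (6)(+3.19) / 0.0592 = 323.3.

log K = 323.3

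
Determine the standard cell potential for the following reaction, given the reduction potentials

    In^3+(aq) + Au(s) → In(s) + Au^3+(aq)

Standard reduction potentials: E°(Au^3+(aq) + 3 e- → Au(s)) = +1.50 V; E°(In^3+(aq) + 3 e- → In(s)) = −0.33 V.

In the reaction as written, In^3+(aq) is reduced (cathode) and Au^3+(aq) is produced by oxidation at the anode.
E°cell = E°(cathode) − E°(anode) = −0.33 − (+1.50) = −1.83 V.

−1.83 V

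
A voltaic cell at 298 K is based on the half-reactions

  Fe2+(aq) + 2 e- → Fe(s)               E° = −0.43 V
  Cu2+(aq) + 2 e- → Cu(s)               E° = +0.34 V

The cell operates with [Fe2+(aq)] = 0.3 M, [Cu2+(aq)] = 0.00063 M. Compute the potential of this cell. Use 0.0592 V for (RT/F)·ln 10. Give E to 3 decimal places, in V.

Since E°(Cu²⁺/Cu) > E°(Fe²⁺/Fe), Cu²⁺/Cu serves as the cathode.
E°cell = +0.34 − (−0.43) = +0.77 V, with n = 2 electrons transferred.
For the overall reaction Cu2+(aq) + Fe(s) → Cu(s) + Fe2+(aq), Q = [Fe2+(aq)] / [Cu2+(aq)] = 476, giving log Q = 2.678.
Applying E = E° − (RT ln10/nF)·log Q gives +0.77 − (0.0592/2)(2.678) = +0.691 V.

+0.691 V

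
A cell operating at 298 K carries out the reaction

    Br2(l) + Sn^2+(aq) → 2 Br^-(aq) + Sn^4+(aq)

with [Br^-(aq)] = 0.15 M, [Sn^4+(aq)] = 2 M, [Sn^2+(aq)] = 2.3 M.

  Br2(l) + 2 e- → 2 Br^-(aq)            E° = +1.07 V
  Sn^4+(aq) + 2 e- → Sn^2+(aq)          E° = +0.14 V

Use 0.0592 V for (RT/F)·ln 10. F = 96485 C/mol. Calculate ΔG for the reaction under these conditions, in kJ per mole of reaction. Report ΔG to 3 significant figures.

The standard cell potential is +1.07 − (+0.14) = +0.93 V, with n = 2 electrons in the balanced equation.
Here Q = ([Br^-(aq)]^2·[Sn^4+(aq)]) / [Sn^2+(aq)] = 0.0196 (log Q = −1.709), giving E = +0.93 − (0.0592/2)·(−1.709) = +0.9806 V.
ΔG = −nFE = −(2)(96485)(+0.9806) J/mol = −189 kJ/mol.

−189 kJ/mol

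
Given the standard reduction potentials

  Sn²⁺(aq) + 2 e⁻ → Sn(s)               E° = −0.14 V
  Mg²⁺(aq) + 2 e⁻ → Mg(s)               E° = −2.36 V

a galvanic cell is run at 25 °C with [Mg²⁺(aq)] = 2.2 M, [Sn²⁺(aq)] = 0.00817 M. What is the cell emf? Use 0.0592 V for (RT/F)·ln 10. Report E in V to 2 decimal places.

+2.15 V

Since E°(Sn²⁺/Sn) > E°(Mg²⁺/Mg), Sn²⁺/Sn serves as the cathode.
E°cell = −0.14 − (−2.36) = +2.22 V, with n = 2 electrons transferred.
The balanced reaction is Sn²⁺(aq) + Mg(s) → Sn(s) + Mg²⁺(aq), so Q = [Mg²⁺(aq)] / [Sn²⁺(aq)] = 269 and log Q = 2.430.
Applying E = E° − (RT ln10/nF)·log Q gives +2.22 − (0.0592/2)(2.430) = +2.15 V.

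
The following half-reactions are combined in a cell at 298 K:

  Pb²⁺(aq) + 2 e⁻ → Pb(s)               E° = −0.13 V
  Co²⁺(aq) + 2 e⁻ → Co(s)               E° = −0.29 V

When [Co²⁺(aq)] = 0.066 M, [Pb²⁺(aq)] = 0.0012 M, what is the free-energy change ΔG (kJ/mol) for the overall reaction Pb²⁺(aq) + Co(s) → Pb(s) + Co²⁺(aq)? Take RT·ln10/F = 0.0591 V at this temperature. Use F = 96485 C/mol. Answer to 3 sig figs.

The standard cell potential is −0.13 − (−0.29) = +0.16 V, with n = 2 electrons in the balanced equation.
Q = [Co²⁺(aq)] / [Pb²⁺(aq)] = 55, so log Q = 1.740 and E = +0.16 − (0.0591/2)(1.740) = +0.1086 V.
Then ΔG = −nFE = −2 × 96485 × +0.1086 J/mol = −21.0 kJ/mol.

−21.0 kJ/mol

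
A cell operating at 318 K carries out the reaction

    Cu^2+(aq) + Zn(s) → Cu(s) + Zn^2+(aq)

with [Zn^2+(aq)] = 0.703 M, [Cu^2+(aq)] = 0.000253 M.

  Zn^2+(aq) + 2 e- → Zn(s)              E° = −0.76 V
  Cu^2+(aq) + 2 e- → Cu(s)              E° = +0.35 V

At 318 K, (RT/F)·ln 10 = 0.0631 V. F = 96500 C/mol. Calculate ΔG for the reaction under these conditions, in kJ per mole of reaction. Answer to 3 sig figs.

−193 kJ/mol

With Cu²⁺/Cu reduced at the cathode, E°cell = +0.35 − (−0.76) = +1.11 V and n = 2.
Here Q = [Zn^2+(aq)] / [Cu^2+(aq)] = 2.78×10^3 (log Q = 3.444), giving E = +1.11 − (0.0631/2)·(3.444) = +1.0013 V.
Then ΔG = −nFE = −2 × 96500 × +1.0013 J/mol = −193 kJ/mol.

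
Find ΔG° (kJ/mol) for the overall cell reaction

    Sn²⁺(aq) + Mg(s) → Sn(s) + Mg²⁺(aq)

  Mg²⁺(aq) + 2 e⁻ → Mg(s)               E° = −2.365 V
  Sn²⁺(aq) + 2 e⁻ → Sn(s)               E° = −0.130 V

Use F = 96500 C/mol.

−431 kJ/mol

In the reaction as written Sn²⁺(aq) is reduced, so the Sn²⁺/Sn couple is the cathode and Mg²⁺/Mg is the anode.
E°cell = −0.130 − (−2.365) = +2.235 V; balancing electrons gives n = 2.
ΔG° = −nFE°cell = −(2)(96500)(+2.235) J/mol = −431 kJ/mol.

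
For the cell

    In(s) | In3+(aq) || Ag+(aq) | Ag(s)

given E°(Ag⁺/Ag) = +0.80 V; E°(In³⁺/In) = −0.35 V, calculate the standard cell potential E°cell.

+1.15 V

By convention the left-hand electrode in cell notation is the anode (oxidation) and the right-hand electrode is the cathode (reduction).
E°cell = E°(right) − E°(left) = +0.80 − (−0.35) = +1.15 V.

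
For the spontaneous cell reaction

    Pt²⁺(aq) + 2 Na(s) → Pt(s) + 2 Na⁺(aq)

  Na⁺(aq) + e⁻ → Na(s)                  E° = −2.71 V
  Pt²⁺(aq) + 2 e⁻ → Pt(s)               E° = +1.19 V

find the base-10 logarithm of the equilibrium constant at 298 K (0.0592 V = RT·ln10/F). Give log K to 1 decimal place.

log K = 131.8

The Pt²⁺/Pt couple is reduced (cathode); E°cell = +1.19 − (−2.71) = +3.90 V with n = 2.
At equilibrium E = 0, so log K = nE°cell / 0.0592 = (2)(+3.90) / 0.0592 = 131.8.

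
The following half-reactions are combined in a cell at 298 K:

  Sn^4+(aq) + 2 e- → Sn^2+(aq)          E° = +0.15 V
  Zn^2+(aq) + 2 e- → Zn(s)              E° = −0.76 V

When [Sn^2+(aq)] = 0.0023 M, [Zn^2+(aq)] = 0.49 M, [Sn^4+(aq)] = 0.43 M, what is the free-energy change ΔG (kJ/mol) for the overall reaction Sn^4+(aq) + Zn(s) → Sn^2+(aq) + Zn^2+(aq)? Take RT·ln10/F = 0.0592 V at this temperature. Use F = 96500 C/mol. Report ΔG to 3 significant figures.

−190 kJ/mol

With Sn⁴⁺/Sn²⁺ reduced at the cathode, E°cell = +0.15 − (−0.76) = +0.91 V and n = 2.
Here Q = ([Sn^2+(aq)]·[Zn^2+(aq)]) / [Sn^4+(aq)] = 0.00262 (log Q = −2.582), giving E = +0.91 − (0.0592/2)·(−2.582) = +0.9864 V.
Then ΔG = −nFE = −2 × 96500 × +0.9864 J/mol = −190 kJ/mol.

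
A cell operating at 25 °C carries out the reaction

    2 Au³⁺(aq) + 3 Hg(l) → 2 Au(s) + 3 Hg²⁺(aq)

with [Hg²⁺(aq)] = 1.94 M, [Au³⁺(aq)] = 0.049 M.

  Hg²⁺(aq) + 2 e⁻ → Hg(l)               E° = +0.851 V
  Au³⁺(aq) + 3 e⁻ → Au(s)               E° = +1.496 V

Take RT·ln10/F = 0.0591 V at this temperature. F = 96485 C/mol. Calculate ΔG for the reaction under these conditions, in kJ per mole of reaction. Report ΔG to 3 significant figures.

−354 kJ/mol

The standard cell potential is +1.496 − (+0.851) = +0.645 V, with n = 6 electrons in the balanced equation.
The reaction quotient is [Hg²⁺(aq)]^3 / [Au³⁺(aq)]^2 = 3.04×10^3; by Nernst, E = +0.645 − (0.0591/6)(3.483) = +0.6107 V.
ΔG = −nFE = −(6)(96485)(+0.6107) J/mol = −354 kJ/mol.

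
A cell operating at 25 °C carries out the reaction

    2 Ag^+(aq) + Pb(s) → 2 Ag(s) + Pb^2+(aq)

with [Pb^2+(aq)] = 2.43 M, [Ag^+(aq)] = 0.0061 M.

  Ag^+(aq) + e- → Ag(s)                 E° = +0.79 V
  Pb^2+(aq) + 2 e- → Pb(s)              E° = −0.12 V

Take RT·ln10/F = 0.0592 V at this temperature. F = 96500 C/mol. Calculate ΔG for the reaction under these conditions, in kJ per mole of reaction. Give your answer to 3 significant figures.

With Ag⁺/Ag reduced at the cathode, E°cell = +0.79 − (−0.12) = +0.91 V and n = 2.
The reaction quotient is [Pb^2+(aq)] / [Ag^+(aq)]^2 = 6.53×10^4; by Nernst, E = +0.91 − (0.0592/2)(4.815) = +0.7675 V.
Then ΔG = −nFE = −2 × 96500 × +0.7675 J/mol = −148 kJ/mol.

−148 kJ/mol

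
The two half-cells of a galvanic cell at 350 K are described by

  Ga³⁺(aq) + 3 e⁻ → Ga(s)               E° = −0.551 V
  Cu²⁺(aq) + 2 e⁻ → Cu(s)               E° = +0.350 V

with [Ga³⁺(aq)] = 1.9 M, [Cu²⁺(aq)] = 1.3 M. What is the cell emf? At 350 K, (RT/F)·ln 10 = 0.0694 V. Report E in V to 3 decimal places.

Cu²⁺/Cu is reduced (cathode, E° = +0.350 V) and Ga³⁺/Ga is oxidized (anode).
E°cell = +0.350 − (−0.551) = +0.901 V, with n = 6 electrons transferred.
For the overall reaction 3 Cu²⁺(aq) + 2 Ga(s) → 3 Cu(s) + 2 Ga³⁺(aq), Q = [Ga³⁺(aq)]^2 / [Cu²⁺(aq)]^3 = 1.64, giving log Q = 0.216.
By the Nernst equation, E = +0.901 − (0.0694/6)·(0.216) = +0.899 V.

+0.899 V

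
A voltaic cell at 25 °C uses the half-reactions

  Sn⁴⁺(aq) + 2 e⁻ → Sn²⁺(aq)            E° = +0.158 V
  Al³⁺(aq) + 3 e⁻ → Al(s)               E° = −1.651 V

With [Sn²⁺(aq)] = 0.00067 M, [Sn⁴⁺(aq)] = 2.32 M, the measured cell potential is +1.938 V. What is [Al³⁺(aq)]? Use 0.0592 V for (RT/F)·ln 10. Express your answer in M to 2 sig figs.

0.059 M

Sn⁴⁺/Sn²⁺ is the cathode (higher E°); E°cell = +0.158 − (−1.651) = +1.809 V with n = 6.
Since E = E° − (0.0592/n)·log Q, log Q = n(E° − E)/0.0592 = −13.074.
Balancing electrons gives 3 Sn⁴⁺(aq) + 2 Al(s) → 3 Sn²⁺(aq) + 2 Al³⁺(aq); thus Q = ([Sn²⁺(aq)]^3·[Al³⁺(aq)]^2) / [Sn⁴⁺(aq)]^3.
Solving for the unknown gives log [Al³⁺(aq)] = −1.228, so [Al³⁺(aq)] ≈ 0.059 M.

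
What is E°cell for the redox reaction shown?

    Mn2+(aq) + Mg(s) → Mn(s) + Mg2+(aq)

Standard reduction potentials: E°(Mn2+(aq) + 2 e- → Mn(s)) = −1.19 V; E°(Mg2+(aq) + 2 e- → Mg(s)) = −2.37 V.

Mn2+(aq) gains electrons, so the Mn²⁺/Mn couple is the cathode; the Mg²⁺/Mg couple is the anode.
E°cell = E°(cathode) − E°(anode) = −1.19 − (−2.37) = +1.18 V.

+1.18 V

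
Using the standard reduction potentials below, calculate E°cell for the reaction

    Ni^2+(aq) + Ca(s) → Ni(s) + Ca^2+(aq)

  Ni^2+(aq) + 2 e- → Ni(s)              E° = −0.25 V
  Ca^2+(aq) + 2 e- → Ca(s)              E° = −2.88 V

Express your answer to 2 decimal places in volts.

In the reaction as written, Ni^2+(aq) is reduced (cathode) and Ca^2+(aq) is produced by oxidation at the anode.
E°cell = E°(cathode) − E°(anode) = −0.25 − (−2.88) = +2.63 V.

+2.63 V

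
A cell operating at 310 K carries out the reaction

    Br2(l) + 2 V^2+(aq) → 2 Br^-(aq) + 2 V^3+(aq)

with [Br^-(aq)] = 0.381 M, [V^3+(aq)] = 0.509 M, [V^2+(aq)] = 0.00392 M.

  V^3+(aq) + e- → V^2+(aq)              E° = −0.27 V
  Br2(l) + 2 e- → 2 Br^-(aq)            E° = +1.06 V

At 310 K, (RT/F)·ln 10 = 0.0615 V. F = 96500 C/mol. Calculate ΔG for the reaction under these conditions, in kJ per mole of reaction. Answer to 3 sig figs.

−237 kJ/mol

E°cell = +1.06 − (−0.27) = +1.33 V; the balanced reaction transfers n = 2 electrons.
Q = ([Br^-(aq)]^2·[V^3+(aq)]^2) / [V^2+(aq)]^2 = 2.45×10^3, so log Q = 3.389 and E = +1.33 − (0.0615/2)(3.389) = +1.2258 V.
Then ΔG = −nFE = −2 × 96500 × +1.2258 J/mol = −237 kJ/mol.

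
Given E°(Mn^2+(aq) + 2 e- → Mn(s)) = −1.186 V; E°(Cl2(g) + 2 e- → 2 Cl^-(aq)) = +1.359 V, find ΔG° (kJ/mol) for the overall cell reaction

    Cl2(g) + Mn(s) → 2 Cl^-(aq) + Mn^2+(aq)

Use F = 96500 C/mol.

−491 kJ/mol

In the reaction as written Cl2(g) is reduced, so the Cl₂/Cl⁻ couple is the cathode and Mn²⁺/Mn is the anode.
E°cell = +1.359 − (−1.186) = +2.545 V; balancing electrons gives n = 2.
ΔG° = −nFE°cell = −(2)(96500)(+2.545) J/mol = −491 kJ/mol.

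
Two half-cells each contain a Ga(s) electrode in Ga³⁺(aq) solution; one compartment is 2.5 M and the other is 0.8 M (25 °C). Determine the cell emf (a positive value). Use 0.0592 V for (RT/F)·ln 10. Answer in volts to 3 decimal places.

For a concentration cell E°cell = 0, since both electrodes use the same couple.
The compartment with the higher Ga³⁺(aq) concentration (2.5 M) acts as the cathode; ions are reduced there and produced at the dilute (0.8 M) anode.
With n = 3, Ecell = −(0.0592/3)·log([dilute]/[conc]) = −(0.0592/3)·log(0.8/2.5) = +0.010 V.

0.010 V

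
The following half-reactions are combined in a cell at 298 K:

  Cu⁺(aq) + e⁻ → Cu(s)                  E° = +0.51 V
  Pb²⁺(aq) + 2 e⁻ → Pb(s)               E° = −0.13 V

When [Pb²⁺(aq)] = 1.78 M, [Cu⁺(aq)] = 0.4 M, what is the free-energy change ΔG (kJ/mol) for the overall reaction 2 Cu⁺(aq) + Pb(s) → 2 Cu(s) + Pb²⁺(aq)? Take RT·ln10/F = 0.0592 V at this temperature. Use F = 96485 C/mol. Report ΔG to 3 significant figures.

−118 kJ/mol

The standard cell potential is +0.51 − (−0.13) = +0.64 V, with n = 2 electrons in the balanced equation.
Here Q = [Pb²⁺(aq)] / [Cu⁺(aq)]^2 = 11.1 (log Q = 1.046), giving E = +0.64 − (0.0592/2)·(1.046) = +0.6090 V.
Finally ΔG = −nFE = −(2)(96485 C/mol)(+0.6090 V) = −118 kJ/mol.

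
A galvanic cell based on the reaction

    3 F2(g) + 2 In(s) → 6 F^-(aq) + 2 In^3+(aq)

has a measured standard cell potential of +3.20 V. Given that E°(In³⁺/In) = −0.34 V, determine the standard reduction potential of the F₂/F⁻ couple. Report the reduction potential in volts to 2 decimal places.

In the reaction as written the F₂/F⁻ couple is reduced (cathode) and In³⁺/In is oxidized (anode), so E°cell = E°(F₂/F⁻) − E°(In³⁺/In).
E°(F₂/F⁻) = E°cell + E°(anode) = +3.20 + (−0.34) = +2.86 V.

+2.86 V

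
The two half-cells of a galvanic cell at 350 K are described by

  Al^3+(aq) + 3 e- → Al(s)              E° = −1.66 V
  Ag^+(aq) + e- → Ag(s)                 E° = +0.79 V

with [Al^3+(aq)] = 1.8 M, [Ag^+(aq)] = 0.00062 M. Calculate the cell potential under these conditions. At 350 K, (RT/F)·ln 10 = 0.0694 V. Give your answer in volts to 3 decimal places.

+2.221 V

Since E°(Ag⁺/Ag) > E°(Al³⁺/Al), Ag⁺/Ag serves as the cathode.
E°cell = E°cat − E°an = +0.79 − (−1.66) = +2.45 V; n = 3.
The balanced reaction is 3 Ag^+(aq) + Al(s) → 3 Ag(s) + Al^3+(aq), so Q = [Al^3+(aq)] / [Ag^+(aq)]^3 = 7.55×10^9 and log Q = 9.878.
Applying E = E° − (RT ln10/nF)·log Q gives +2.45 − (0.0694/3)(9.878) = +2.221 V.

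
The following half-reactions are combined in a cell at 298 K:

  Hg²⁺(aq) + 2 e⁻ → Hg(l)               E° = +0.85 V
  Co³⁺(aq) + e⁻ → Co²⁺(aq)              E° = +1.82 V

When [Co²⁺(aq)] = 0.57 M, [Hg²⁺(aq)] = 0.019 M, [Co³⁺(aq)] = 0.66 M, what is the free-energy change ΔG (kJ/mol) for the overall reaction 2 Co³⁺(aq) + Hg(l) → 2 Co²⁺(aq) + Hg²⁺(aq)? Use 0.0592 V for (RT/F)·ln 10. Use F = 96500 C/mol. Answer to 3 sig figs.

With Co³⁺/Co²⁺ reduced at the cathode, E°cell = +1.82 − (+0.85) = +0.97 V and n = 2.
Here Q = ([Co²⁺(aq)]^2·[Hg²⁺(aq)]) / [Co³⁺(aq)]^2 = 0.0142 (log Q = −1.849), giving E = +0.97 − (0.0592/2)·(−1.849) = +1.0247 V.
Finally ΔG = −nFE = −(2)(96500 C/mol)(+1.0247 V) = −198 kJ/mol.

−198 kJ/mol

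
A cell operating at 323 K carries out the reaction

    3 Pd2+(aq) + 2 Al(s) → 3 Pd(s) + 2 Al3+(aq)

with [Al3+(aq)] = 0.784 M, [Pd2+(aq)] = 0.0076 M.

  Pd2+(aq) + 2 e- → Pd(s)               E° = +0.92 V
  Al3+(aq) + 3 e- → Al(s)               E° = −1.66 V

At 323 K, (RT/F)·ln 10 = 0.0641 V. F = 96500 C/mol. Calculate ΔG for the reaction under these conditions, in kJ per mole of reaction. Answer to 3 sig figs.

The standard cell potential is +0.92 − (−1.66) = +2.58 V, with n = 6 electrons in the balanced equation.
Here Q = [Al3+(aq)]^2 / [Pd2+(aq)]^3 = 1.4×10^6 (log Q = 6.146), giving E = +2.58 − (0.0641/6)·(6.146) = +2.5143 V.
ΔG = −nFE = −(6)(96500)(+2.5143) J/mol = −1460 kJ/mol.

−1460 kJ/mol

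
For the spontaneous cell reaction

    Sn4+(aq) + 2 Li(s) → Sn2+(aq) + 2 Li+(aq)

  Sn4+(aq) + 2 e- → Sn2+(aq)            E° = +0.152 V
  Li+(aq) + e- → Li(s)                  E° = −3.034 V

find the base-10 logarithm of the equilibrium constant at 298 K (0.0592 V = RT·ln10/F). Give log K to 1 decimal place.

log K = 107.6

The Sn⁴⁺/Sn²⁺ couple is reduced (cathode); E°cell = +0.152 − (−3.034) = +3.186 V with n = 2.
At equilibrium E = 0, so log K = nE°cell / 0.0592 = (2)(+3.186) / 0.0592 = 107.6.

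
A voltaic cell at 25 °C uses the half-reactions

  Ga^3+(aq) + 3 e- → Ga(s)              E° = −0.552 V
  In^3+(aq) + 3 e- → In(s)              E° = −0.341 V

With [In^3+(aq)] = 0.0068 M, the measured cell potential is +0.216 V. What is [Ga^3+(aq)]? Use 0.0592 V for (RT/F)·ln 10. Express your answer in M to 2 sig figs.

0.0038 M

In³⁺/In is the cathode (higher E°); E°cell = −0.341 − (−0.552) = +0.211 V with n = 3.
From the Nernst equation, log Q = n(E° − E)/0.0592 = 3·(+0.211 − (+0.216))/0.0592 = −0.253.
For In^3+(aq) + Ga(s) → In(s) + Ga^3+(aq), the reaction quotient is Q = [Ga^3+(aq)] / [In^3+(aq)].
Isolating [Ga^3+(aq)] in Q = 10^{−0.253} yields log [Ga^3+(aq)] = −2.420, i.e. 0.0038 M.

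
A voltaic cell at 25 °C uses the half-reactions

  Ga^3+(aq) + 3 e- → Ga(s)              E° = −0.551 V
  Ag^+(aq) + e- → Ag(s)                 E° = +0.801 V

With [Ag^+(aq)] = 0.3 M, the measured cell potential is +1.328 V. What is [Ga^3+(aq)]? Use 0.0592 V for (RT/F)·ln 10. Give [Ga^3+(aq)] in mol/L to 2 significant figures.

0.44 M

Ag⁺/Ag is the cathode (higher E°); E°cell = +0.801 − (−0.551) = +1.352 V with n = 3.
From the Nernst equation, log Q = n(E° − E)/0.0592 = 3·(+1.352 − (+1.328))/0.0592 = 1.216.
Balancing electrons gives 3 Ag^+(aq) + Ga(s) → 3 Ag(s) + Ga^3+(aq); thus Q = [Ga^3+(aq)] / [Ag^+(aq)]^3.
Substituting the known concentrations and solving, log [Ga^3+(aq)] = −0.353 and [Ga^3+(aq)] = 0.44 M.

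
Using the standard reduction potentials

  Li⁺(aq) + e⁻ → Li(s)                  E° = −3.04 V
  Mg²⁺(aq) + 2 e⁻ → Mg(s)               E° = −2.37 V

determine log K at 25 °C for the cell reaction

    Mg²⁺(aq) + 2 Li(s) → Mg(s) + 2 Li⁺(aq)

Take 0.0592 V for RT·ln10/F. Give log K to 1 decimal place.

log K = 22.6

The Mg²⁺/Mg couple is reduced (cathode); E°cell = −2.37 − (−3.04) = +0.67 V with n = 2.
At equilibrium E = 0, so log K = nE°cell / 0.0592 = (2)(+0.67) / 0.0592 = 22.6.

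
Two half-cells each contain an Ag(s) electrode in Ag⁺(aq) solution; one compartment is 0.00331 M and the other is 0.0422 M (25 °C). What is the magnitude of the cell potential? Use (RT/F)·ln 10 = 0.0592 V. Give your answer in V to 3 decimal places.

0.065 V

For a concentration cell E°cell = 0, since both electrodes use the same couple.
The compartment with the higher Ag⁺(aq) concentration (0.0422 M) acts as the cathode; ions are reduced there and produced at the dilute (0.00331 M) anode.
With n = 1, Ecell = −(0.0592/1)·log([dilute]/[conc]) = −(0.0592/1)·log(0.00331/0.0422) = +0.065 V.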